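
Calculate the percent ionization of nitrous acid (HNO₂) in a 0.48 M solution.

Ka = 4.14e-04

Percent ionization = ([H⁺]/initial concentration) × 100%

Using Ka equilibrium: x² + Ka×x - Ka×C = 0. Solving: [H⁺] = 1.3891e-02. Percent = (1.3891e-02/0.48) × 100

Percent ionization = 2.89%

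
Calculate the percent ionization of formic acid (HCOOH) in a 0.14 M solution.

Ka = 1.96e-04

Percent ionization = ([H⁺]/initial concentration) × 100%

Using Ka equilibrium: x² + Ka×x - Ka×C = 0. Solving: [H⁺] = 5.1412e-03. Percent = (5.1412e-03/0.14) × 100

Percent ionization = 3.67%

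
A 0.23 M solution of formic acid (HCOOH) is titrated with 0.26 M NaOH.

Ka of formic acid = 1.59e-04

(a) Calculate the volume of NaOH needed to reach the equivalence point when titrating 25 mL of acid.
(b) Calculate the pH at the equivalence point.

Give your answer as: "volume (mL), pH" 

moles acid = 0.23 × 25/1000 = 0.00575 mol; V_base = moles/0.26 × 1000 = 22.1 mL. At equivalence only the conjugate base is present: [A⁻] = 0.00575/0.047 = 1.2204e-01 M. Kb = Kw/Ka = 6.29e-11; [OH⁻] = √(Kb × [A⁻]) = 2.7705e-06; pOH = 5.56; pH = 14 - pOH = 8.44.

V = 22.1 mL, pH = 8.44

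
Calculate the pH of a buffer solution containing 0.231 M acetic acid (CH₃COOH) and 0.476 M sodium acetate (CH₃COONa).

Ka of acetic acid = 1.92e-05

pKa = -log(1.92e-05) = 4.72. pH = pKa + log([A⁻]/[HA]) = 4.72 + log(0.476/0.231)

pH = 5.03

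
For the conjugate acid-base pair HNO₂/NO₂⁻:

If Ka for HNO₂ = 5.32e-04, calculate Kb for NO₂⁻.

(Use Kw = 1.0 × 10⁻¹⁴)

For a conjugate pair Ka × Kb = Kw, so Kb = Kw/Ka = 1.0 × 10⁻¹⁴ / 5.32e-04 = 1.88e-11.

K_b = 1.88e-11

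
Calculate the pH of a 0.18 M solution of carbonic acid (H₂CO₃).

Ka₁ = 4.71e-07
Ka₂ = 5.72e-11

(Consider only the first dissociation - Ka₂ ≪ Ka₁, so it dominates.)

First dissociation dominates. From Ka₁ = [H⁺][HA⁻]/[H₂A], x² + Ka₁·x − Ka₁·C = 0 with C = 0.18 M and Ka₁ = 4.71e-07. Solving: [H⁺] = (−Ka₁ + √(Ka₁² + 4·Ka₁·C)) / 2 = 2.9093e-04 M. pH = -log(2.9093e-04) = 3.54.

pH = 3.54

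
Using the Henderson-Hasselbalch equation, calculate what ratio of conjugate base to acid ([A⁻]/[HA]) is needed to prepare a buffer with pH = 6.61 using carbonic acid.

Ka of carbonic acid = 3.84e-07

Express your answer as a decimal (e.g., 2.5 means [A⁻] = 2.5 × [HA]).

pKa = -log(3.84e-07) = 6.4157. pH = pKa + log([A⁻]/[HA]), so log([A⁻]/[HA]) = pH − pKa = 6.61 − 6.4157 = 0.1943. [A⁻]/[HA] = 10^(0.1943) = 1.56

[A⁻]/[HA] = 1.56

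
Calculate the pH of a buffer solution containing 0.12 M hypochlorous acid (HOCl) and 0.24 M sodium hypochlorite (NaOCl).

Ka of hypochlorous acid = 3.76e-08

pKa = -log(3.76e-08) = 7.42. pH = pKa + log([A⁻]/[HA]) = 7.42 + log(0.24/0.12)

pH = 7.73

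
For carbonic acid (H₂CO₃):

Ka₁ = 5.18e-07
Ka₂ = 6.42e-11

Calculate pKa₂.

pKa₂ = -log(Ka₂) = -log(6.42e-11) = 10.19.

pK_{a2} = 10.19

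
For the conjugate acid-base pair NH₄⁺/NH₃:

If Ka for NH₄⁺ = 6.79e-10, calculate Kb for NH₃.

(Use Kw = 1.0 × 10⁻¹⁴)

For a conjugate pair Ka × Kb = Kw, so Kb = Kw/Ka = 1.0 × 10⁻¹⁴ / 6.79e-10 = 1.47e-05.

K_b = 1.47e-05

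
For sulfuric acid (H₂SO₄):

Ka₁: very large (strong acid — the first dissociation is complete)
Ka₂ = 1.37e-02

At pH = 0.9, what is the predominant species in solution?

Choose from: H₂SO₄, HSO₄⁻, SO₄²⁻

The first dissociation is complete, so H₂SO₄ itself is never the predominant species in water; pKa₂ = -log(1.37e-02) = 1.86. For a polyprotic acid the predominant species crosses at each pKa: below pKa_n the protonated form dominates, above it the deprotonated form does. At pH = 0.9, the predominant species is HSO₄⁻.

HSO₄⁻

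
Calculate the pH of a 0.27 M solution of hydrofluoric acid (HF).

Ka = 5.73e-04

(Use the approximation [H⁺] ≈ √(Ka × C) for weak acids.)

[H⁺] = √(Ka × C) = √(5.73e-04 × 0.27) = 1.2438e-02. pH = -log(1.2438e-02)

pH = 1.91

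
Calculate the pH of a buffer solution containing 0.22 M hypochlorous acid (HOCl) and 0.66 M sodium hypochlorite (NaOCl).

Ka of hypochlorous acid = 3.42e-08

pKa = -log(3.42e-08) = 7.47. pH = pKa + log([A⁻]/[HA]) = 7.47 + log(0.66/0.22)

pH = 7.94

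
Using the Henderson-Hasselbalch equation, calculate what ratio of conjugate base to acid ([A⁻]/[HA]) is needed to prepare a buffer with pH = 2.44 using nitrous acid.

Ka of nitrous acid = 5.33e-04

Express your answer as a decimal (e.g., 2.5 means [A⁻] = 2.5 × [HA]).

pKa = -log(5.33e-04) = 3.2733. pH = pKa + log([A⁻]/[HA]), so log([A⁻]/[HA]) = pH − pKa = 2.44 − 3.2733 = -0.8333. [A⁻]/[HA] = 10^(-0.8333) = 0.147

[A⁻]/[HA] = 0.147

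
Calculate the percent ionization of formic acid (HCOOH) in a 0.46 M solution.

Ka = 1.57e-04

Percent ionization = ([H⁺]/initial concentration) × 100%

Using Ka equilibrium: x² + Ka×x - Ka×C = 0. Solving: [H⁺] = 8.4201e-03. Percent = (8.4201e-03/0.46) × 100

Percent ionization = 1.83%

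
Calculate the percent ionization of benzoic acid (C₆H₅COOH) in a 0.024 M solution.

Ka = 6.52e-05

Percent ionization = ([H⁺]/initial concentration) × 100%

Using Ka equilibrium: x² + Ka×x - Ka×C = 0. Solving: [H⁺] = 1.2187e-03. Percent = (1.2187e-03/0.024) × 100

Percent ionization = 5.08%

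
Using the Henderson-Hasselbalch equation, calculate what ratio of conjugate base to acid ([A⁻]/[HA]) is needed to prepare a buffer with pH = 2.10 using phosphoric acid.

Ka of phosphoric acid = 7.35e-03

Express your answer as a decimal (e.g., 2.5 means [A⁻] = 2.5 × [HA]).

pKa = -log(7.35e-03) = 2.1337. pH = pKa + log([A⁻]/[HA]), so log([A⁻]/[HA]) = pH − pKa = 2.10 − 2.1337 = -0.0337. [A⁻]/[HA] = 10^(-0.0337) = 0.925

[A⁻]/[HA] = 0.925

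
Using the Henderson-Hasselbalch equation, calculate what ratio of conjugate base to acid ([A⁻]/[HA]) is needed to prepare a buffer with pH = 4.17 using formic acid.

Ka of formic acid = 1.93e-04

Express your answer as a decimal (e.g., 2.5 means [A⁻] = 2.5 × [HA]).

pKa = -log(1.93e-04) = 3.7144. pH = pKa + log([A⁻]/[HA]), so log([A⁻]/[HA]) = pH − pKa = 4.17 − 3.7144 = 0.4556. [A⁻]/[HA] = 10^(0.4556) = 2.85

[A⁻]/[HA] = 2.85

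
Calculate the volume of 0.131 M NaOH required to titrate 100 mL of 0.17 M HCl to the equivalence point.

At equivalence: moles acid = moles base. moles HCl = 0.17 × 100/1000 = 0.017 mol. V_base = moles / 0.131 × 1000 = 129.8 mL.

V_{base} = 129.8 mL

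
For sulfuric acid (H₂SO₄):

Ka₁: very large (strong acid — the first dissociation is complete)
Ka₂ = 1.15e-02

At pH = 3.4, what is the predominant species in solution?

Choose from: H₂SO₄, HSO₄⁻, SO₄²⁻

The first dissociation is complete, so H₂SO₄ itself is never the predominant species in water; pKa₂ = -log(1.15e-02) = 1.94. For a polyprotic acid the predominant species crosses at each pKa: below pKa_n the protonated form dominates, above it the deprotonated form does. At pH = 3.4, the predominant species is SO₄²⁻.

SO₄²⁻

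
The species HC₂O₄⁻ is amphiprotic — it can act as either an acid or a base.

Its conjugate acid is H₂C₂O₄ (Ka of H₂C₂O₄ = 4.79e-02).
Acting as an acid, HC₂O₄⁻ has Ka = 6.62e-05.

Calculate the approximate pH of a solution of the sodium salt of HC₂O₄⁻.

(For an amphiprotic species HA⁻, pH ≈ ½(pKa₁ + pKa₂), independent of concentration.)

pKa₁ = -log(4.79e-02) = 1.32; pKa₂ = -log(6.62e-05) = 4.18. For an amphiprotic species, pH ≈ ½(pKa₁ + pKa₂) = ½(1.32 + 4.18) = 2.75.

pH = 2.75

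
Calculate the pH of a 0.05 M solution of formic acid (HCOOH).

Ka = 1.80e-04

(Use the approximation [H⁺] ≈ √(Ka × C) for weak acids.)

[H⁺] = √(Ka × C) = √(1.80e-04 × 0.05) = 3.0000e-03. pH = -log(3.0000e-03)

pH = 2.52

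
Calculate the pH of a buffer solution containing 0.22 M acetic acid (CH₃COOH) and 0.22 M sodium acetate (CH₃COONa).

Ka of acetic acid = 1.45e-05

pKa = -log(1.45e-05) = 4.84. pH = pKa + log([A⁻]/[HA]) = 4.84 + log(0.22/0.22)

pH = 4.84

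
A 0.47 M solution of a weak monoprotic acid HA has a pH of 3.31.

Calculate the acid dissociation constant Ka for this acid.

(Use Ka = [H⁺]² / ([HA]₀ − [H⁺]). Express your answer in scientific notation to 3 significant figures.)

[H⁺] = 10^(−pH) = 10^(−3.31) = 4.898e-04 M. For HA ⇌ H⁺ + A⁻, Ka = [H⁺][A⁻]/[HA] = [H⁺]² / ([HA]₀ − [H⁺]) = (4.898e-04)² / (0.47 − 4.898e-04) = 5.11e-07.

K_a = 5.11e-07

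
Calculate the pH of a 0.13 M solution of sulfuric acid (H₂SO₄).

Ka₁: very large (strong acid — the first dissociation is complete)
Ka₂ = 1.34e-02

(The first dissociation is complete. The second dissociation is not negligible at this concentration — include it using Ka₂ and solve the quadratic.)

First dissociation is complete: [H⁺]₀ = [HSO₄⁻]₀ = C = 0.13 M. Second dissociation HSO₄⁻ ⇌ H⁺ + SO₄²⁻: let x = [SO₄²⁻]. Ka₂ = (C + x)·x / (C − x) = 1.34e-02 → x² + (C + Ka₂)·x − Ka₂·C = 0 → x² + 0.14340·x − 1.742e-03 = 0. x = (−0.14340 + √(0.14340² + 4 × 1.742e-03)) / 2 = 1.1263e-02 M. [H⁺] = C + x = 0.13 + 1.1263e-02 = 1.4126e-01 M. pH = -log(1.4126e-01) = 0.85.

pH = 0.85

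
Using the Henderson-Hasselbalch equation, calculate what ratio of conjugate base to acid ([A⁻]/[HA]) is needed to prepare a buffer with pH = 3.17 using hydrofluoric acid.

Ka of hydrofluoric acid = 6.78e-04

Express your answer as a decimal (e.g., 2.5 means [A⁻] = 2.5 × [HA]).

pKa = -log(6.78e-04) = 3.1688. pH = pKa + log([A⁻]/[HA]), so log([A⁻]/[HA]) = pH − pKa = 3.17 − 3.1688 = 0.0012. [A⁻]/[HA] = 10^(0.0012) = 1.00

[A⁻]/[HA] = 1.00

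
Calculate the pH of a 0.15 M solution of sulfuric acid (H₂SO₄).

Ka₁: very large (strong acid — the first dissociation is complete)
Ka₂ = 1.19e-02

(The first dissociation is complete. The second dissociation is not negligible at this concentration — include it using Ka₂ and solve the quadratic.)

First dissociation is complete: [H⁺]₀ = [HSO₄⁻]₀ = C = 0.15 M. Second dissociation HSO₄⁻ ⇌ H⁺ + SO₄²⁻: let x = [SO₄²⁻]. Ka₂ = (C + x)·x / (C − x) = 1.19e-02 → x² + (C + Ka₂)·x − Ka₂·C = 0 → x² + 0.16190·x − 1.785e-03 = 0. x = (−0.16190 + √(0.16190² + 4 × 1.785e-03)) / 2 = 1.0362e-02 M. [H⁺] = C + x = 0.15 + 1.0362e-02 = 1.6036e-01 M. pH = -log(1.6036e-01) = 0.79.

pH = 0.79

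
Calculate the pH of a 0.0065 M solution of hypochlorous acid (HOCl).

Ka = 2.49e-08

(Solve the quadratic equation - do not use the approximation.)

x² + Ka×x - Ka×C = 0. Using quadratic formula: [H⁺] = 1.2710e-05

pH = 4.90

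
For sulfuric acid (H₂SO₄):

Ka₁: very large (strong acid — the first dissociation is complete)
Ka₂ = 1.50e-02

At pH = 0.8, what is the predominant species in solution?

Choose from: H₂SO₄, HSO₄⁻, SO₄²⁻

The first dissociation is complete, so H₂SO₄ itself is never the predominant species in water; pKa₂ = -log(1.50e-02) = 1.82. For a polyprotic acid the predominant species crosses at each pKa: below pKa_n the protonated form dominates, above it the deprotonated form does. At pH = 0.8, the predominant species is HSO₄⁻.

HSO₄⁻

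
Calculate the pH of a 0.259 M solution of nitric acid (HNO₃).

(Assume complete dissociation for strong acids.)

[H⁺] = 0.259 M for strong acid. pH = -log[H⁺] = -log(0.259)

pH = 0.59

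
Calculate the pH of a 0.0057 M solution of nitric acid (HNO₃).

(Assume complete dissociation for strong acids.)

[H⁺] = 0.0057 M for strong acid. pH = -log[H⁺] = -log(0.0057)

pH = 2.24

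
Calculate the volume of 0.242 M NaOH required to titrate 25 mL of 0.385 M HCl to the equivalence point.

At equivalence: moles acid = moles base. moles HCl = 0.385 × 25/1000 = 0.009625 mol. V_base = moles / 0.242 × 1000 = 39.8 mL.

V_{base} = 39.8 mL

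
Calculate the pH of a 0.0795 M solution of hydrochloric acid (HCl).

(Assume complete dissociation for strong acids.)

[H⁺] = 0.0795 M for strong acid. pH = -log[H⁺] = -log(0.0795)

pH = 1.10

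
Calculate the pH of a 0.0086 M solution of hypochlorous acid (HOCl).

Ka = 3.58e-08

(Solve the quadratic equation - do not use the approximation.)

x² + Ka×x - Ka×C = 0. Using quadratic formula: [H⁺] = 1.7529e-05

pH = 4.76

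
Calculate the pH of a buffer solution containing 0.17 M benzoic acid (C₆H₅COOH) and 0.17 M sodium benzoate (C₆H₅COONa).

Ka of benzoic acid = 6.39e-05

pKa = -log(6.39e-05) = 4.19. pH = pKa + log([A⁻]/[HA]) = 4.19 + log(0.17/0.17)

pH = 4.19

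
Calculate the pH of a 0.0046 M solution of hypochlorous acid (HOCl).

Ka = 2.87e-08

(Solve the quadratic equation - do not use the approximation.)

x² + Ka×x - Ka×C = 0. Using quadratic formula: [H⁺] = 1.1476e-05

pH = 4.94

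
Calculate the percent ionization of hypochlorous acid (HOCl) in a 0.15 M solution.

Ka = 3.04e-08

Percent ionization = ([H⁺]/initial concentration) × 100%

Using Ka equilibrium: x² + Ka×x - Ka×C = 0. Solving: [H⁺] = 6.7513e-05. Percent = (6.7513e-05/0.15) × 100

Percent ionization = 0.045%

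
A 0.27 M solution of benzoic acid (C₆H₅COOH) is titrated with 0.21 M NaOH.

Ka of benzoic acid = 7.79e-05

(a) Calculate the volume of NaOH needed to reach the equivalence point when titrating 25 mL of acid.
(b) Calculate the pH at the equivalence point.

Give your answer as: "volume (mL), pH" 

moles acid = 0.27 × 25/1000 = 0.00675 mol; V_base = moles/0.21 × 1000 = 32.1 mL. At equivalence only the conjugate base is present: [A⁻] = 0.00675/0.057 = 1.1812e-01 M. Kb = Kw/Ka = 1.28e-10; [OH⁻] = √(Kb × [A⁻]) = 3.8941e-06; pOH = 5.41; pH = 14 - pOH = 8.59.

V = 32.1 mL, pH = 8.59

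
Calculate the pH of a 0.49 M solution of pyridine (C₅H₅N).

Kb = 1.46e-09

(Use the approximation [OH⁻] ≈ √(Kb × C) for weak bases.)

[OH⁻] = √(Kb × C) = √(1.46e-09 × 0.49) = 2.6747e-05. pOH = 4.57, pH = 14 - pOH

pH = 9.43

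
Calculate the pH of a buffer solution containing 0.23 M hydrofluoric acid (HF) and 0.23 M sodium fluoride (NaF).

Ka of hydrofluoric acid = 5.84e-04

pKa = -log(5.84e-04) = 3.23. pH = pKa + log([A⁻]/[HA]) = 3.23 + log(0.23/0.23)

pH = 3.23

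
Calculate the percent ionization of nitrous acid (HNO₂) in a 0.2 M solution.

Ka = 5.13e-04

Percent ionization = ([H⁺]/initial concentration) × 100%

Using Ka equilibrium: x² + Ka×x - Ka×C = 0. Solving: [H⁺] = 9.8759e-03. Percent = (9.8759e-03/0.2) × 100

Percent ionization = 4.94%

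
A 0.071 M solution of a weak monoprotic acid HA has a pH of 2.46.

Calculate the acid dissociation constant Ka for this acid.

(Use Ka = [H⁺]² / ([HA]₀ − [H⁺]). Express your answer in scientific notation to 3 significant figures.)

[H⁺] = 10^(−pH) = 10^(−2.46) = 3.467e-03 M. For HA ⇌ H⁺ + A⁻, Ka = [H⁺][A⁻]/[HA] = [H⁺]² / ([HA]₀ − [H⁺]) = (3.467e-03)² / (0.071 − 3.467e-03) = 1.78e-04.

K_a = 1.78e-04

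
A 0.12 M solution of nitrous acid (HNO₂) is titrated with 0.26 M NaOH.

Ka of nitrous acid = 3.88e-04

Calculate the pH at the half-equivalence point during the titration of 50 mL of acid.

At half-equivalence [HA] = [A⁻], so Henderson-Hasselbalch gives pH = pKa = -log(3.88e-04) = 3.41.

pH = pKa = 3.41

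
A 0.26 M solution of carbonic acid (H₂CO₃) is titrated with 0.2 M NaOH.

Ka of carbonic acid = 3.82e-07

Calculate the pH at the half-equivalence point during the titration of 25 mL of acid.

At half-equivalence [HA] = [A⁻], so Henderson-Hasselbalch gives pH = pKa = -log(3.82e-07) = 6.42.

pH = pKa = 6.42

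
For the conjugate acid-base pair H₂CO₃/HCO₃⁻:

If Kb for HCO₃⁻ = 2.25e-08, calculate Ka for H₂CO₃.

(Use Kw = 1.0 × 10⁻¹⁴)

For a conjugate pair Ka × Kb = Kw, so Ka = Kw/Kb = 1.0 × 10⁻¹⁴ / 2.25e-08 = 4.44e-07.

K_a = 4.44e-07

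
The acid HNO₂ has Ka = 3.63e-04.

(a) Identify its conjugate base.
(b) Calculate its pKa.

(a) The conjugate base is formed by removing one H⁺ from HNO₂, giving NO₂⁻. (b) pKa = -log(Ka) = -log(3.63e-04) = 3.44.

Conjugate base: NO₂⁻; pK_a = 3.44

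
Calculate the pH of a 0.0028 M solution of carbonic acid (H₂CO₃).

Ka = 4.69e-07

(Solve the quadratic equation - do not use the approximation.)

x² + Ka×x - Ka×C = 0. Using quadratic formula: [H⁺] = 3.6004e-05

pH = 4.44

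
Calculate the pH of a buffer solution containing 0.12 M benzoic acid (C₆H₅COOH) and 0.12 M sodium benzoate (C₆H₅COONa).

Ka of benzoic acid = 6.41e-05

pKa = -log(6.41e-05) = 4.19. pH = pKa + log([A⁻]/[HA]) = 4.19 + log(0.12/0.12)

pH = 4.19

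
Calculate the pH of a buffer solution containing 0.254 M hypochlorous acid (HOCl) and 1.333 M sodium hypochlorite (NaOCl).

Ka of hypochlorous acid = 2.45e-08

pKa = -log(2.45e-08) = 7.61. pH = pKa + log([A⁻]/[HA]) = 7.61 + log(1.333/0.254)

pH = 8.33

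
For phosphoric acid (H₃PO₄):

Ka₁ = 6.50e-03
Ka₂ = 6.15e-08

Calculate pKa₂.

pKa₂ = -log(Ka₂) = -log(6.15e-08) = 7.21.

pK_{a2} = 7.21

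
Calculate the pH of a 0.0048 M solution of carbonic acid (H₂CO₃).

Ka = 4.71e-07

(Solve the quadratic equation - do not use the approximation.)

x² + Ka×x - Ka×C = 0. Using quadratic formula: [H⁺] = 4.7313e-05

pH = 4.33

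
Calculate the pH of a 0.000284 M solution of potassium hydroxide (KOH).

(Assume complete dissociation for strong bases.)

[OH⁻] = 0.000284 M for strong base. pOH = -log[OH⁻] = 3.55, pH = 14 - pOH

pH = 10.45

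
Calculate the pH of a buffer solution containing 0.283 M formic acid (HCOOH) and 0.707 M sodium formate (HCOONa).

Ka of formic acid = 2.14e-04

pKa = -log(2.14e-04) = 3.67. pH = pKa + log([A⁻]/[HA]) = 3.67 + log(0.707/0.283)

pH = 4.07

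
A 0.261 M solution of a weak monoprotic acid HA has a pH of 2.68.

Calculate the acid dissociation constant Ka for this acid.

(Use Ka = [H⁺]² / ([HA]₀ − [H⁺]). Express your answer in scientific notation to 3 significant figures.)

[H⁺] = 10^(−pH) = 10^(−2.68) = 2.089e-03 M. For HA ⇌ H⁺ + A⁻, Ka = [H⁺][A⁻]/[HA] = [H⁺]² / ([HA]₀ − [H⁺]) = (2.089e-03)² / (0.261 − 2.089e-03) = 1.69e-05.

K_a = 1.69e-05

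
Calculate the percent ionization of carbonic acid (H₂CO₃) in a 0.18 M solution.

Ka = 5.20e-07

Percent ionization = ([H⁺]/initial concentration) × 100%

Using Ka equilibrium: x² + Ka×x - Ka×C = 0. Solving: [H⁺] = 3.0568e-04. Percent = (3.0568e-04/0.18) × 100

Percent ionization = 0.17%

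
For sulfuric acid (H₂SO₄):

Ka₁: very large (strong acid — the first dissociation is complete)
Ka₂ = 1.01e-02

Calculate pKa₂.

pKa₂ = -log(Ka₂) = -log(1.01e-02) = 2.00.

pK_{a2} = 2.00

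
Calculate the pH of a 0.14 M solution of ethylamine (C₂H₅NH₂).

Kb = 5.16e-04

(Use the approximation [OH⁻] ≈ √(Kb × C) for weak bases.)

[OH⁻] = √(Kb × C) = √(5.16e-04 × 0.14) = 8.4994e-03. pOH = 2.07, pH = 14 - pOH

pH = 11.93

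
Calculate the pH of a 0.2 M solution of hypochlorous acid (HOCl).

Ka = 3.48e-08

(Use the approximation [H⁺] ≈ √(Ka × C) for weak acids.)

[H⁺] = √(Ka × C) = √(3.48e-08 × 0.2) = 8.3427e-05. pH = -log(8.3427e-05)

pH = 4.08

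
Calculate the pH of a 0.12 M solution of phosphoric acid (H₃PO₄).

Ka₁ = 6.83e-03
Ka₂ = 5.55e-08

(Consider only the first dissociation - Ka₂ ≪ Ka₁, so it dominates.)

First dissociation dominates. From Ka₁ = [H⁺][HA⁻]/[H₂A], x² + Ka₁·x − Ka₁·C = 0 with C = 0.12 M and Ka₁ = 6.83e-03. Solving: [H⁺] = (−Ka₁ + √(Ka₁² + 4·Ka₁·C)) / 2 = 2.5417e-02 M. pH = -log(2.5417e-02) = 1.59.

pH = 1.59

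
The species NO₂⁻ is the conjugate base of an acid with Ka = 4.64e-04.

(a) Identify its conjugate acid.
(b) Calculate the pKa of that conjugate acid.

(a) The conjugate acid is formed by adding one H⁺ to NO₂⁻, giving HNO₂. (b) pKa = -log(Ka) = -log(4.64e-04) = 3.33.

Conjugate acid: HNO₂; pK_a = 3.33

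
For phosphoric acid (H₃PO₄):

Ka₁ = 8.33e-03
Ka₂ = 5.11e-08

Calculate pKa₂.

pKa₂ = -log(Ka₂) = -log(5.11e-08) = 7.29.

pK_{a2} = 7.29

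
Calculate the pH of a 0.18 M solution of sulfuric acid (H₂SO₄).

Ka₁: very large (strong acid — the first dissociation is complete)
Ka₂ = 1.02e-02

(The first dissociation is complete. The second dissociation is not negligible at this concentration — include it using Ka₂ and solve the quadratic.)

First dissociation is complete: [H⁺]₀ = [HSO₄⁻]₀ = C = 0.18 M. Second dissociation HSO₄⁻ ⇌ H⁺ + SO₄²⁻: let x = [SO₄²⁻]. Ka₂ = (C + x)·x / (C − x) = 1.02e-02 → x² + (C + Ka₂)·x − Ka₂·C = 0 → x² + 0.19020·x − 1.836e-03 = 0. x = (−0.19020 + √(0.19020² + 4 × 1.836e-03)) / 2 = 9.2073e-03 M. [H⁺] = C + x = 0.18 + 9.2073e-03 = 1.8921e-01 M. pH = -log(1.8921e-01) = 0.72.

pH = 0.72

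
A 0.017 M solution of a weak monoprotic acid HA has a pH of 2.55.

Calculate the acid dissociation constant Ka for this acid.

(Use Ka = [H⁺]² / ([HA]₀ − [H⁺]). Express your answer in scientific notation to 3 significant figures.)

[H⁺] = 10^(−pH) = 10^(−2.55) = 2.818e-03 M. For HA ⇌ H⁺ + A⁻, Ka = [H⁺][A⁻]/[HA] = [H⁺]² / ([HA]₀ − [H⁺]) = (2.818e-03)² / (0.017 − 2.818e-03) = 5.60e-04.

K_a = 5.60e-04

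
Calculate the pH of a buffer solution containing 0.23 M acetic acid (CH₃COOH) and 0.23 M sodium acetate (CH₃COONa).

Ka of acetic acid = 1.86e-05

pKa = -log(1.86e-05) = 4.73. pH = pKa + log([A⁻]/[HA]) = 4.73 + log(0.23/0.23)

pH = 4.73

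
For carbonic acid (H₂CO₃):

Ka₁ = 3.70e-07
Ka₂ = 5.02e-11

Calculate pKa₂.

pKa₂ = -log(Ka₂) = -log(5.02e-11) = 10.30.

pK_{a2} = 10.30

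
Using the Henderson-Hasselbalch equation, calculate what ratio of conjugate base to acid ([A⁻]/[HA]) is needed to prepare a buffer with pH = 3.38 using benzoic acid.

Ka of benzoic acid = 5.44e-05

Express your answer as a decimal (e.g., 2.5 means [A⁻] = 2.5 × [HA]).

pKa = -log(5.44e-05) = 4.2644. pH = pKa + log([A⁻]/[HA]), so log([A⁻]/[HA]) = pH − pKa = 3.38 − 4.2644 = -0.8844. [A⁻]/[HA] = 10^(-0.8844) = 0.130

[A⁻]/[HA] = 0.130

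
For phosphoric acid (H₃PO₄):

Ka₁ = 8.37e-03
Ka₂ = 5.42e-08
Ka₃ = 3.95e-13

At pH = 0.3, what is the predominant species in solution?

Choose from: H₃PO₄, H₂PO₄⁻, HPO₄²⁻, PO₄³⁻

pKa₁ = 2.08, pKa₂ = 7.27, pKa₃ = 12.40. For a polyprotic acid the predominant species crosses at each pKa: below pKa_n the protonated form dominates, above it the deprotonated form does. At pH = 0.3, the predominant species is H₃PO₄.

H₃PO₄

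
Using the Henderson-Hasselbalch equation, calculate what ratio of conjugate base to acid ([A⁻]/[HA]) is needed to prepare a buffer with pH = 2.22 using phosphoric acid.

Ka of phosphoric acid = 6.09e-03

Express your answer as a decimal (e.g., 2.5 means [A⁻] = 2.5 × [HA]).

pKa = -log(6.09e-03) = 2.2154. pH = pKa + log([A⁻]/[HA]), so log([A⁻]/[HA]) = pH − pKa = 2.22 − 2.2154 = 0.0046. [A⁻]/[HA] = 10^(0.0046) = 1.01

[A⁻]/[HA] = 1.01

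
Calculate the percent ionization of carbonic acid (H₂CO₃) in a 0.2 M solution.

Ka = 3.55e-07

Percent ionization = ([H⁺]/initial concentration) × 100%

Using Ka equilibrium: x² + Ka×x - Ka×C = 0. Solving: [H⁺] = 2.6628e-04. Percent = (2.6628e-04/0.2) × 100

Percent ionization = 0.133%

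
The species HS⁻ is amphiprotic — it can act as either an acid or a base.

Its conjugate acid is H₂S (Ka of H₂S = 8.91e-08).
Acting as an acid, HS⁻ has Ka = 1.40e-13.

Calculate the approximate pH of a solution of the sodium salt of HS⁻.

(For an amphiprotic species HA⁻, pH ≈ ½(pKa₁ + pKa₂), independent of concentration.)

pKa₁ = -log(8.91e-08) = 7.05; pKa₂ = -log(1.40e-13) = 12.85. For an amphiprotic species, pH ≈ ½(pKa₁ + pKa₂) = ½(7.05 + 12.85) = 9.95.

pH = 9.95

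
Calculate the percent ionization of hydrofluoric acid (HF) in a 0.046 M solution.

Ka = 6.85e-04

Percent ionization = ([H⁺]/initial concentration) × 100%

Using Ka equilibrium: x² + Ka×x - Ka×C = 0. Solving: [H⁺] = 5.2813e-03. Percent = (5.2813e-03/0.046) × 100

Percent ionization = 11.5%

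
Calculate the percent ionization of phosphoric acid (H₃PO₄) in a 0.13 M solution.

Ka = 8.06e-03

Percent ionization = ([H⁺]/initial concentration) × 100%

Using Ka equilibrium: x² + Ka×x - Ka×C = 0. Solving: [H⁺] = 2.8590e-02. Percent = (2.8590e-02/0.13) × 100

Percent ionization = 22%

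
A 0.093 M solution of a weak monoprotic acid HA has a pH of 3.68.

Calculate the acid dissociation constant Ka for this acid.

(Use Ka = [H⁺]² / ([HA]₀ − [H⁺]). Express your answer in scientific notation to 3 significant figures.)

[H⁺] = 10^(−pH) = 10^(−3.68) = 2.089e-04 M. For HA ⇌ H⁺ + A⁻, Ka = [H⁺][A⁻]/[HA] = [H⁺]² / ([HA]₀ − [H⁺]) = (2.089e-04)² / (0.093 − 2.089e-04) = 4.70e-07.

K_a = 4.70e-07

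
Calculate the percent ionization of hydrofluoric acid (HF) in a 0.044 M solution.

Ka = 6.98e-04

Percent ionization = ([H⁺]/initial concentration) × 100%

Using Ka equilibrium: x² + Ka×x - Ka×C = 0. Solving: [H⁺] = 5.2038e-03. Percent = (5.2038e-03/0.044) × 100

Percent ionization = 11.8%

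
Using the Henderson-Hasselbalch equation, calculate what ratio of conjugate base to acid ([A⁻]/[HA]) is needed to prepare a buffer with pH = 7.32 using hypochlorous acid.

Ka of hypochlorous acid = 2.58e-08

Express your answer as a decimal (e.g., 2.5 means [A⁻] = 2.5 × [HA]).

pKa = -log(2.58e-08) = 7.5884. pH = pKa + log([A⁻]/[HA]), so log([A⁻]/[HA]) = pH − pKa = 7.32 − 7.5884 = -0.2684. [A⁻]/[HA] = 10^(-0.2684) = 0.539

[A⁻]/[HA] = 0.539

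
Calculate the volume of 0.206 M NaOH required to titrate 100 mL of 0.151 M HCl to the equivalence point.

At equivalence: moles acid = moles base. moles HCl = 0.151 × 100/1000 = 0.0151 mol. V_base = moles / 0.206 × 1000 = 73.3 mL.

V_{base} = 73.3 mL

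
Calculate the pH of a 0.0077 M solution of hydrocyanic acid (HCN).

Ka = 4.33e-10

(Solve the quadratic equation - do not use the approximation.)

x² + Ka×x - Ka×C = 0. Using quadratic formula: [H⁺] = 1.8257e-06

pH = 5.74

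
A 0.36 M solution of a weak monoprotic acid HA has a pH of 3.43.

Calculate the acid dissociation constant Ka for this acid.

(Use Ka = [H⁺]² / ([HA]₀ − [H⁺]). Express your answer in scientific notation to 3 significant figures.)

[H⁺] = 10^(−pH) = 10^(−3.43) = 3.715e-04 M. For HA ⇌ H⁺ + A⁻, Ka = [H⁺][A⁻]/[HA] = [H⁺]² / ([HA]₀ − [H⁺]) = (3.715e-04)² / (0.36 − 3.715e-04) = 3.84e-07.

K_a = 3.84e-07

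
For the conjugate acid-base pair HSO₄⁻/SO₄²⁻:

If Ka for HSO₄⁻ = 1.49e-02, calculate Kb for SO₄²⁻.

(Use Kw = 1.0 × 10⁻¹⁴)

For a conjugate pair Ka × Kb = Kw, so Kb = Kw/Ka = 1.0 × 10⁻¹⁴ / 1.49e-02 = 6.71e-13.

K_b = 6.71e-13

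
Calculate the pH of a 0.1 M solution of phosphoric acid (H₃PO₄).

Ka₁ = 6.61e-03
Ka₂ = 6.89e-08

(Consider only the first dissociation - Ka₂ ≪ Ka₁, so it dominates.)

First dissociation dominates. From Ka₁ = [H⁺][HA⁻]/[H₂A], x² + Ka₁·x − Ka₁·C = 0 with C = 0.1 M and Ka₁ = 6.61e-03. Solving: [H⁺] = (−Ka₁ + √(Ka₁² + 4·Ka₁·C)) / 2 = 2.2616e-02 M. pH = -log(2.2616e-02) = 1.65.

pH = 1.65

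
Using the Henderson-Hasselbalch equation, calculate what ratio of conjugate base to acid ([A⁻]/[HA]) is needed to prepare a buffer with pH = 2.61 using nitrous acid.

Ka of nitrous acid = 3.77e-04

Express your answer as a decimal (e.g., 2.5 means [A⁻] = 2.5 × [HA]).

pKa = -log(3.77e-04) = 3.4237. pH = pKa + log([A⁻]/[HA]), so log([A⁻]/[HA]) = pH − pKa = 2.61 − 3.4237 = -0.8137. [A⁻]/[HA] = 10^(-0.8137) = 0.154

[A⁻]/[HA] = 0.154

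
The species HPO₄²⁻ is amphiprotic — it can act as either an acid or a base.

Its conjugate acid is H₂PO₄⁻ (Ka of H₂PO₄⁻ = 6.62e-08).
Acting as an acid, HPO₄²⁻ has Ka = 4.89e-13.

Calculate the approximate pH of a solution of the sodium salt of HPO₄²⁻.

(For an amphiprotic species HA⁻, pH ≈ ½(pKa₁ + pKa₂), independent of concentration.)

pKa₁ = -log(6.62e-08) = 7.18; pKa₂ = -log(4.89e-13) = 12.31. For an amphiprotic species, pH ≈ ½(pKa₁ + pKa₂) = ½(7.18 + 12.31) = 9.74.

pH = 9.74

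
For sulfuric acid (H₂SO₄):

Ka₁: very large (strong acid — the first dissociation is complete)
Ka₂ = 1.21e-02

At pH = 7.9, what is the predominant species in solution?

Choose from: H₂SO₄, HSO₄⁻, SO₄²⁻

The first dissociation is complete, so H₂SO₄ itself is never the predominant species in water; pKa₂ = -log(1.21e-02) = 1.92. For a polyprotic acid the predominant species crosses at each pKa: below pKa_n the protonated form dominates, above it the deprotonated form does. At pH = 7.9, the predominant species is SO₄²⁻.

SO₄²⁻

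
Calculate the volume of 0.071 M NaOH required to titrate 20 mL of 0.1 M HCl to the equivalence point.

At equivalence: moles acid = moles base. moles HCl = 0.1 × 20/1000 = 0.002 mol. V_base = moles / 0.071 × 1000 = 28.2 mL.

V_{base} = 28.2 mL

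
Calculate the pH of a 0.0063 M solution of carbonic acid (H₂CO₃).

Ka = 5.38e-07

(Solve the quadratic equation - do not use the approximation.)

x² + Ka×x - Ka×C = 0. Using quadratic formula: [H⁺] = 5.7950e-05

pH = 4.24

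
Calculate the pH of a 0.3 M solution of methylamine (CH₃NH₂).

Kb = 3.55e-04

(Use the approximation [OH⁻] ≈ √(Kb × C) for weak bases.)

[OH⁻] = √(Kb × C) = √(3.55e-04 × 0.3) = 1.0320e-02. pOH = 1.99, pH = 14 - pOH

pH = 12.01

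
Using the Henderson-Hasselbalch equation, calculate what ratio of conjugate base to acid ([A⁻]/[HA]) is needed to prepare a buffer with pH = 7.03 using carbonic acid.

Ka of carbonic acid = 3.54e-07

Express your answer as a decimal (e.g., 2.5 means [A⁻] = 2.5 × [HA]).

pKa = -log(3.54e-07) = 6.4510. pH = pKa + log([A⁻]/[HA]), so log([A⁻]/[HA]) = pH − pKa = 7.03 − 6.4510 = 0.5790. [A⁻]/[HA] = 10^(0.5790) = 3.79

[A⁻]/[HA] = 3.79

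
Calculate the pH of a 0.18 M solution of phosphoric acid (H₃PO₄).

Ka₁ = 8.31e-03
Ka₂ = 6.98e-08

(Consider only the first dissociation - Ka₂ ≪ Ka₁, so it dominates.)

First dissociation dominates. From Ka₁ = [H⁺][HA⁻]/[H₂A], x² + Ka₁·x − Ka₁·C = 0 with C = 0.18 M and Ka₁ = 8.31e-03. Solving: [H⁺] = (−Ka₁ + √(Ka₁² + 4·Ka₁·C)) / 2 = 3.4743e-02 M. pH = -log(3.4743e-02) = 1.46.

pH = 1.46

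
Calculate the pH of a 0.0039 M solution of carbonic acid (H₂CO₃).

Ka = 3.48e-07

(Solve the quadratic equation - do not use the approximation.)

x² + Ka×x - Ka×C = 0. Using quadratic formula: [H⁺] = 3.6667e-05

pH = 4.44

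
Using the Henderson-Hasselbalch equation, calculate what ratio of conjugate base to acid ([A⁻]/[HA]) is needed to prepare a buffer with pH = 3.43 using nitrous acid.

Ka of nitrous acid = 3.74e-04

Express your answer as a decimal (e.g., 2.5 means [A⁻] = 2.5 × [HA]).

pKa = -log(3.74e-04) = 3.4271. pH = pKa + log([A⁻]/[HA]), so log([A⁻]/[HA]) = pH − pKa = 3.43 − 3.4271 = 0.0029. [A⁻]/[HA] = 10^(0.0029) = 1.01

[A⁻]/[HA] = 1.01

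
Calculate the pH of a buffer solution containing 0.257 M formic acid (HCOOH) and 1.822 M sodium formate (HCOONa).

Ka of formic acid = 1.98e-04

pKa = -log(1.98e-04) = 3.70. pH = pKa + log([A⁻]/[HA]) = 3.70 + log(1.822/0.257)

pH = 4.55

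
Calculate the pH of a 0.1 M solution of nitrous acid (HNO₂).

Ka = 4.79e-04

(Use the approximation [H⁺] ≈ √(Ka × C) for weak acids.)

[H⁺] = √(Ka × C) = √(4.79e-04 × 0.1) = 6.9210e-03. pH = -log(6.9210e-03)

pH = 2.16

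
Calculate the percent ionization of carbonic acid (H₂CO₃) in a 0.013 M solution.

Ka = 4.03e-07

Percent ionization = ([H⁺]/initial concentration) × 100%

Using Ka equilibrium: x² + Ka×x - Ka×C = 0. Solving: [H⁺] = 7.2180e-05. Percent = (7.2180e-05/0.013) × 100

Percent ionization = 0.555%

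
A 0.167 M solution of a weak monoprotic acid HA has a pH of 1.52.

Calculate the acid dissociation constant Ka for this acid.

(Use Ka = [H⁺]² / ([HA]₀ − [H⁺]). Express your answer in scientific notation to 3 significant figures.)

[H⁺] = 10^(−pH) = 10^(−1.52) = 3.020e-02 M. For HA ⇌ H⁺ + A⁻, Ka = [H⁺][A⁻]/[HA] = [H⁺]² / ([HA]₀ − [H⁺]) = (3.020e-02)² / (0.167 − 3.020e-02) = 6.67e-03.

K_a = 6.67e-03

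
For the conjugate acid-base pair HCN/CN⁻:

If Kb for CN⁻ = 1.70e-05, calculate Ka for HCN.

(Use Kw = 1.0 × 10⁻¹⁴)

For a conjugate pair Ka × Kb = Kw, so Ka = Kw/Kb = 1.0 × 10⁻¹⁴ / 1.70e-05 = 5.88e-10.

K_a = 5.88e-10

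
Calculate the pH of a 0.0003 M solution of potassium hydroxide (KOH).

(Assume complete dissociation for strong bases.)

[OH⁻] = 0.0003 M for strong base. pOH = -log[OH⁻] = 3.52, pH = 14 - pOH

pH = 10.48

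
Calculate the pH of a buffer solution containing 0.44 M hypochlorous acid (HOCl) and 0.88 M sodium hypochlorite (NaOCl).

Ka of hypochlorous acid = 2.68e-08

pKa = -log(2.68e-08) = 7.57. pH = pKa + log([A⁻]/[HA]) = 7.57 + log(0.88/0.44)

pH = 7.87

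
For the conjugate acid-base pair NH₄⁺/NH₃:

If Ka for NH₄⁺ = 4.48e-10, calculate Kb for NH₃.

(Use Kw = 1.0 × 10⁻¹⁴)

For a conjugate pair Ka × Kb = Kw, so Kb = Kw/Ka = 1.0 × 10⁻¹⁴ / 4.48e-10 = 2.23e-05.

K_b = 2.23e-05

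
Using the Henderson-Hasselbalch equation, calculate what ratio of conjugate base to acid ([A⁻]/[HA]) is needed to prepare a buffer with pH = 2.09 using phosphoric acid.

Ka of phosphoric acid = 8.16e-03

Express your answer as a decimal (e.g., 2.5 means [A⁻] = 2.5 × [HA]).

pKa = -log(8.16e-03) = 2.0883. pH = pKa + log([A⁻]/[HA]), so log([A⁻]/[HA]) = pH − pKa = 2.09 − 2.0883 = 0.0017. [A⁻]/[HA] = 10^(0.0017) = 1.00

[A⁻]/[HA] = 1.00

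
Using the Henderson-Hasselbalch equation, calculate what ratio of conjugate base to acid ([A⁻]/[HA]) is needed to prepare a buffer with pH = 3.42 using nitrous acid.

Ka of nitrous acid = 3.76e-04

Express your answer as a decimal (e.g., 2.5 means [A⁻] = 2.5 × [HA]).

pKa = -log(3.76e-04) = 3.4248. pH = pKa + log([A⁻]/[HA]), so log([A⁻]/[HA]) = pH − pKa = 3.42 − 3.4248 = -0.0048. [A⁻]/[HA] = 10^(-0.0048) = 0.989

[A⁻]/[HA] = 0.989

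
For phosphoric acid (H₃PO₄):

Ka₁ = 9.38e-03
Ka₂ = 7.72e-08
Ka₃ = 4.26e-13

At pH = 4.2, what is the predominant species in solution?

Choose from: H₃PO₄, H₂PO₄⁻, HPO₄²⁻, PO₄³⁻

pKa₁ = 2.03, pKa₂ = 7.11, pKa₃ = 12.37. For a polyprotic acid the predominant species crosses at each pKa: below pKa_n the protonated form dominates, above it the deprotonated form does. At pH = 4.2, the predominant species is H₂PO₄⁻.

H₂PO₄⁻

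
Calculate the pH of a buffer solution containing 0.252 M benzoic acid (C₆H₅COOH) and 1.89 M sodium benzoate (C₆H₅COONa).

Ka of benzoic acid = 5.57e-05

pKa = -log(5.57e-05) = 4.25. pH = pKa + log([A⁻]/[HA]) = 4.25 + log(1.89/0.252)

pH = 5.13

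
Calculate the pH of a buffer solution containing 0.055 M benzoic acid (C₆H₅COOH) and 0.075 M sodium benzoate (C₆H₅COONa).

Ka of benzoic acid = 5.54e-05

pKa = -log(5.54e-05) = 4.26. pH = pKa + log([A⁻]/[HA]) = 4.26 + log(0.075/0.055)

pH = 4.39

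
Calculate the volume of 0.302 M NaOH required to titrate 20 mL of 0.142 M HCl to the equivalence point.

At equivalence: moles acid = moles base. moles HCl = 0.142 × 20/1000 = 0.00284 mol. V_base = moles / 0.302 × 1000 = 9.4 mL.

V_{base} = 9.4 mL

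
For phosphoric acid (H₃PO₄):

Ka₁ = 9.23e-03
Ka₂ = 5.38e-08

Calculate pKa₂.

pKa₂ = -log(Ka₂) = -log(5.38e-08) = 7.27.

pK_{a2} = 7.27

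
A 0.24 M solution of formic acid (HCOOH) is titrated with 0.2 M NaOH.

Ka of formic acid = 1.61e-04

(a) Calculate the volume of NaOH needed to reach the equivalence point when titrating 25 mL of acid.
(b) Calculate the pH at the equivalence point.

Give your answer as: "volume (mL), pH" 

moles acid = 0.24 × 25/1000 = 0.006 mol; V_base = moles/0.2 × 1000 = 30.0 mL. At equivalence only the conjugate base is present: [A⁻] = 0.006/0.055 = 1.0909e-01 M. Kb = Kw/Ka = 6.21e-11; [OH⁻] = √(Kb × [A⁻]) = 2.6030e-06; pOH = 5.58; pH = 14 - pOH = 8.42.

V = 30.0 mL, pH = 8.42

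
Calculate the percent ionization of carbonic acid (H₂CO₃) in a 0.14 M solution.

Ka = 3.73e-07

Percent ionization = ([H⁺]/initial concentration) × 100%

Using Ka equilibrium: x² + Ka×x - Ka×C = 0. Solving: [H⁺] = 2.2833e-04. Percent = (2.2833e-04/0.14) × 100

Percent ionization = 0.163%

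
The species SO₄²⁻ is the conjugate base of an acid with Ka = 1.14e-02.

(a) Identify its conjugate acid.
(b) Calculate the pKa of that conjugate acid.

(a) The conjugate acid is formed by adding one H⁺ to SO₄²⁻, giving HSO₄⁻. (b) pKa = -log(Ka) = -log(1.14e-02) = 1.94.

Conjugate acid: HSO₄⁻; pK_a = 1.94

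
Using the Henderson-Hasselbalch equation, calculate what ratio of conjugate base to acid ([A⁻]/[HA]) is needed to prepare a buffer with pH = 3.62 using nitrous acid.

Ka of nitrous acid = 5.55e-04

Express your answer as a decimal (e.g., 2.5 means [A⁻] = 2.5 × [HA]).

pKa = -log(5.55e-04) = 3.2557. pH = pKa + log([A⁻]/[HA]), so log([A⁻]/[HA]) = pH − pKa = 3.62 − 3.2557 = 0.3643. [A⁻]/[HA] = 10^(0.3643) = 2.31

[A⁻]/[HA] = 2.31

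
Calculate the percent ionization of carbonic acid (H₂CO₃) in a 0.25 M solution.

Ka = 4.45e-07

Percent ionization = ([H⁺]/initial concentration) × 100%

Using Ka equilibrium: x² + Ka×x - Ka×C = 0. Solving: [H⁺] = 3.3332e-04. Percent = (3.3332e-04/0.25) × 100

Percent ionization = 0.133%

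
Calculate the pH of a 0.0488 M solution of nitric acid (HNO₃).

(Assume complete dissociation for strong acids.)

[H⁺] = 0.0488 M for strong acid. pH = -log[H⁺] = -log(0.0488)

pH = 1.31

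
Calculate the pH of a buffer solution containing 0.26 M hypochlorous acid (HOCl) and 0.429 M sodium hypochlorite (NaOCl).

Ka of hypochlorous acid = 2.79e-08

pKa = -log(2.79e-08) = 7.55. pH = pKa + log([A⁻]/[HA]) = 7.55 + log(0.429/0.26)

pH = 7.77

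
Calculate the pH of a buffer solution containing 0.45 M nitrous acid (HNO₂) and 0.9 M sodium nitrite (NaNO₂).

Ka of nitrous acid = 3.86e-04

pKa = -log(3.86e-04) = 3.41. pH = pKa + log([A⁻]/[HA]) = 3.41 + log(0.9/0.45)

pH = 3.71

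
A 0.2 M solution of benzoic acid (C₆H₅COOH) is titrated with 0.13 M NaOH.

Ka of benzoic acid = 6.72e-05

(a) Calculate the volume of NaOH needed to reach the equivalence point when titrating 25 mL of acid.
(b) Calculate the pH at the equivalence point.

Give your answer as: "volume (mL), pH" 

moles acid = 0.2 × 25/1000 = 0.005 mol; V_base = moles/0.13 × 1000 = 38.5 mL. At equivalence only the conjugate base is present: [A⁻] = 0.005/0.063 = 7.8788e-02 M. Kb = Kw/Ka = 1.49e-10; [OH⁻] = √(Kb × [A⁻]) = 3.4241e-06; pOH = 5.47; pH = 14 - pOH = 8.53.

V = 38.5 mL, pH = 8.53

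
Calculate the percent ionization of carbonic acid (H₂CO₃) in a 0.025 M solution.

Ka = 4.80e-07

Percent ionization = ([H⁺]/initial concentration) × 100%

Using Ka equilibrium: x² + Ka×x - Ka×C = 0. Solving: [H⁺] = 1.0930e-04. Percent = (1.0930e-04/0.025) × 100

Percent ionization = 0.437%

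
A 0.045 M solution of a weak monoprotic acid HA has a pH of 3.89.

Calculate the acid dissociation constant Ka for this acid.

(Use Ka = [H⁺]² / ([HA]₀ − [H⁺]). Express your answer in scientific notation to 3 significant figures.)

[H⁺] = 10^(−pH) = 10^(−3.89) = 1.288e-04 M. For HA ⇌ H⁺ + A⁻, Ka = [H⁺][A⁻]/[HA] = [H⁺]² / ([HA]₀ − [H⁺]) = (1.288e-04)² / (0.045 − 1.288e-04) = 3.70e-07.

K_a = 3.70e-07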